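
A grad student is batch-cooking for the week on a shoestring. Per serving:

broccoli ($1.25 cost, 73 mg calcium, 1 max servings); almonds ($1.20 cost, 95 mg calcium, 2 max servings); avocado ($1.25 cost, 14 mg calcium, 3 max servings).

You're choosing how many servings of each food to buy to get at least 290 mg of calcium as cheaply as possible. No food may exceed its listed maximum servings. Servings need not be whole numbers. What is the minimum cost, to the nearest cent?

$6.06

Cost per mg of calcium: almonds $0.0126, broccoli $0.0171, avocado $0.0893.
Take 2 servings of almonds: +190.0 mg calcium for $2.40 (total $2.40, still need 100.0 mg).
Take 1 serving of broccoli: +73.0 mg calcium for $1.25 (total $3.65, still need 27.0 mg).
Take 1.929 servings of avocado: +27.0 mg calcium for $2.41 (total $6.06, still need 0.0 mg).
Greedy by cheapest-per-mg is optimal for a single linear constraint, so the minimum cost is $6.06.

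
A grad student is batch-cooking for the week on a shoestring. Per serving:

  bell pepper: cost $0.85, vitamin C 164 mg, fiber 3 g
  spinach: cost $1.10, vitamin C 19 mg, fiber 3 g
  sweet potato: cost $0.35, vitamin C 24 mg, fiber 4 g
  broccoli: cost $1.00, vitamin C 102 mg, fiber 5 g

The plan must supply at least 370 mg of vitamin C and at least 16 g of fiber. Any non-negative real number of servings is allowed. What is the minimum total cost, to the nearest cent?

bell pepper only: max(370/164, 16/3) = 5.333 servings → $4.53.
spinach only: max(370/19, 16/3) = 19.47 servings → $21.42.
sweet potato only: max(370/24, 16/4) = 15.42 servings → $5.40.
broccoli only: max(370/102, 16/5) = 3.627 servings → $3.63.
bell pepper + spinach with both tight: 1.853 servings and 3.48 servings → $5.40.
bell pepper + sweet potato with both tight: 1.877 servings and 2.592 servings → $2.50.
bell pepper + broccoli with both tight: 0.4241 servings and 2.946 servings → $3.31.
spinach + sweet potato: the both-tight solution has a negative serving — not a feasible corner.
spinach + broccoli with both targets exact would need a negative amount; discard.
sweet potato + broccoli with both targets exact would need a negative amount; discard.
So the least-cost plan costs $2.50.

$2.50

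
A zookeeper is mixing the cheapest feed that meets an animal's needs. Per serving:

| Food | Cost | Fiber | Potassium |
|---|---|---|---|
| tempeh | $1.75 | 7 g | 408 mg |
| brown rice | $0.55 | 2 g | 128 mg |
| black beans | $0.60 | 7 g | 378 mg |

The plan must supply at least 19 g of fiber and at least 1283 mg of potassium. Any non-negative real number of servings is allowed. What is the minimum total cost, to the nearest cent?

The cheapest plan sits at a corner of the feasible region — with two constraints it uses at most two foods.
tempeh only: max(19/7, 1283/408) = 3.145 servings → $5.50.
brown rice only: max(19/2, 1283/128) = 10.02 servings → $5.51.
black beans only: max(19/7, 1283/378) = 3.394 servings → $2.04.
tempeh + brown rice: intersection lies outside the first quadrant.
tempeh + black beans with both targets exact would need a negative amount; discard.
brown rice + black beans: intersection lies outside the first quadrant.
Cheapest feasible corner: $2.04.

$2.04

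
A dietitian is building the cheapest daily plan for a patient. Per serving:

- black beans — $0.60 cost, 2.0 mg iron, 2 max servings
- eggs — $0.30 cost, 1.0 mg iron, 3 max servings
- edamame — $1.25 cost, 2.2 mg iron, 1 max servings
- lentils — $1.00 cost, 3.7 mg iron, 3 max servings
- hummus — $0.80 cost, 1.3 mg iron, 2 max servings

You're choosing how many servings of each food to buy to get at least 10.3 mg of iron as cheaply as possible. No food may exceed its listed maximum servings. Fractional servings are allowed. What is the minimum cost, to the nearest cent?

$2.78

Cost per mg of iron: lentils $0.2703, black beans $0.3000, eggs $0.3000, edamame $0.5682, hummus $0.6154.
Take 2.784 servings of lentils: +10.3 mg iron for $2.78 (total $2.78, still need 0.0 mg).
Greedy by cheapest-per-mg is optimal for a single linear constraint, so the minimum cost is $2.78.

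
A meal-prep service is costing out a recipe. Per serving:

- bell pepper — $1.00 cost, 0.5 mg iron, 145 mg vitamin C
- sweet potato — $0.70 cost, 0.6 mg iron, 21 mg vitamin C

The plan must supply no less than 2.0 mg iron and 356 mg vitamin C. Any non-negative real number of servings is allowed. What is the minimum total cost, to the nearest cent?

$3.27

This is a tiny linear program; its minimum lies at a vertex of the feasible set. List the vertices and price them.
bell pepper only: max(2.0/0.5, 356/145) = 4 servings → $4.00.
sweet potato only: max(2.0/0.6, 356/21) = 16.95 servings → $11.87.
bell pepper + sweet potato with both tight: 2.243 servings and 1.464 servings → $3.27.
Cheapest feasible corner: $3.27.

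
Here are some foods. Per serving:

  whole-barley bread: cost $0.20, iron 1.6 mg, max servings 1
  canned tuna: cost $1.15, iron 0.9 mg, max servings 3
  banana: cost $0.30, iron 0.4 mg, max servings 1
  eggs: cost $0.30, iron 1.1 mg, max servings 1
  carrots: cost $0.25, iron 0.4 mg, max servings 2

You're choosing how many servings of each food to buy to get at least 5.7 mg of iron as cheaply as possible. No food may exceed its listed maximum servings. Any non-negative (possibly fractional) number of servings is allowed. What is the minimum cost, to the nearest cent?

$3.60

Cost per mg of iron: whole-barley bread $0.1250, eggs $0.2727, carrots $0.6250, banana $0.7500, canned tuna $1.2778.
Take 1 serving of whole-barley bread: +1.6 mg iron for $0.20 (total $0.20, still need 4.1 mg).
Take 1 serving of eggs: +1.1 mg iron for $0.30 (total $0.50, still need 3.0 mg).
Take 2 servings of carrots: +0.8 mg iron for $0.50 (total $1.00, still need 2.2 mg).
Take 1 serving of banana: +0.4 mg iron for $0.30 (total $1.30, still need 1.8 mg).
Take 2 servings of canned tuna: +1.8 mg iron for $2.30 (total $3.60, still need 0.0 mg).
Filling from the cheapest source first is optimal under one linear minimum: $3.60.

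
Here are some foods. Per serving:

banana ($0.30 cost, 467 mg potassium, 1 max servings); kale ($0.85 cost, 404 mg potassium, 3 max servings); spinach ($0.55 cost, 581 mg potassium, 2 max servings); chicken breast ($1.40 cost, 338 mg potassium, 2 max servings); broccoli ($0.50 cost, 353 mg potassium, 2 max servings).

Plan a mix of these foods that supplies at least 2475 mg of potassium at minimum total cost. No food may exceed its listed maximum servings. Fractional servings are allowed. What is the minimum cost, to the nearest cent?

$2.69

Cost per mg of potassium: banana $0.0006, spinach $0.0009, broccoli $0.0014, kale $0.0021, chicken breast $0.0041.
Take 1 serving of banana: +467.0 mg potassium for $0.30 (total $0.30, still need 2008.0 mg).
Take 2 servings of spinach: +1162.0 mg potassium for $1.10 (total $1.40, still need 846.0 mg).
Take 2 servings of broccoli: +706.0 mg potassium for $1.00 (total $2.40, still need 140.0 mg).
Take 0.3465 servings of kale: +140.0 mg potassium for $0.29 (total $2.69, still need 0.0 mg).
Filling from the cheapest source first is optimal under one linear minimum: $2.69.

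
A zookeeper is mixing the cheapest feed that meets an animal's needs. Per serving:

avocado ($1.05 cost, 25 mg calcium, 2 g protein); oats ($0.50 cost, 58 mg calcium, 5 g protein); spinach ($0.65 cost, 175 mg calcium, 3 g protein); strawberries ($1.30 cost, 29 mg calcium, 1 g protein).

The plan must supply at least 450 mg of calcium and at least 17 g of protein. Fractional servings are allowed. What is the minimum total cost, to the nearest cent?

$2.33

avocado only: max(450/25, 17/2) = 18 servings → $18.90.
oats only: max(450/58, 17/5) = 7.759 servings → $3.88.
spinach only: max(450/175, 17/3) = 5.667 servings → $3.68.
strawberries only: max(450/29, 17/1) = 17 servings → $22.10.
avocado + oats with both targets exact would need a negative amount; discard.
avocado + spinach with both tight: 5.909 servings and 1.727 servings → $7.33.
avocado + strawberries with both tight: 1.303 servings and 14.39 servings → $20.08.
oats + spinach with both tight: 2.318 servings and 1.803 servings → $2.33.
oats + strawberries with both tight: 0.4943 servings and 14.53 servings → $19.13.
spinach + strawberries with both targets exact would need a negative amount; discard.
The minimum over all feasible corners is $2.33.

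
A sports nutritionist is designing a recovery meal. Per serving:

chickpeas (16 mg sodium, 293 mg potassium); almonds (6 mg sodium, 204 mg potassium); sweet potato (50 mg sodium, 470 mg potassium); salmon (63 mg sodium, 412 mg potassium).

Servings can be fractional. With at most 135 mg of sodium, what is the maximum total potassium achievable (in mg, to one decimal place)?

4590.0 mg

Potassium per mg sodium: almonds 34, chickpeas 18.31, sweet potato 9.4, salmon 6.54.
With no serving limits, spend the whole sodium allowance on almonds: 135 mg / 6 mg × 204 mg = 4590.0 mg.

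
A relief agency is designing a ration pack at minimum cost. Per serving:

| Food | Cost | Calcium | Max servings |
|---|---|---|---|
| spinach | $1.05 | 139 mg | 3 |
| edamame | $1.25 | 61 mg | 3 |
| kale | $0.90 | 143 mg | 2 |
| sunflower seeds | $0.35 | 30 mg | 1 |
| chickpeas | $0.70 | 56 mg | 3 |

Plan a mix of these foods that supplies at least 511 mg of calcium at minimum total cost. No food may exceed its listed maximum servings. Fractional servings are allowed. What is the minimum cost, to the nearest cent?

Cost per mg of calcium: kale $0.0063, spinach $0.0076, sunflower seeds $0.0117, chickpeas $0.0125, edamame $0.0205.
Take 2 servings of kale: +286.0 mg calcium for $1.80 (total $1.80, still need 225.0 mg).
Take 1.619 servings of spinach: +225.0 mg calcium for $1.70 (total $3.50, still need 0.0 mg).
Filling from the cheapest source first is optimal under one linear minimum: $3.50.

$3.50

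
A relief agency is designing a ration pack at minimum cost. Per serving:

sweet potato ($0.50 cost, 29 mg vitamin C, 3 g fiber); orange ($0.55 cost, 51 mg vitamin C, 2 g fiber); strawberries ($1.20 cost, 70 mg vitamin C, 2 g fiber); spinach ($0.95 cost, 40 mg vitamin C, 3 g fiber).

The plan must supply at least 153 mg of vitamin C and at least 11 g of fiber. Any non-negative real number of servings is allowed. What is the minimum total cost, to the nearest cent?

sweet potato only: max(153/29, 11/3) = 5.276 servings → $2.64.
orange only: max(153/51, 11/2) = 5.5 servings → $3.02.
strawberries only: max(153/70, 11/2) = 5.5 servings → $6.60.
spinach only: max(153/40, 11/3) = 3.825 servings → $3.63.
sweet potato + orange with both tight: 2.684 servings and 1.474 servings → $2.15.
sweet potato + strawberries with both tight: 3.053 servings and 0.9211 servings → $2.63.
sweet potato + spinach: intersection lies outside the first quadrant.
orange + strawberries with both targets exact would need a negative amount; discard.
orange + spinach with both tight: 0.2603 servings and 3.493 servings → $3.46.
strawberries + spinach with both tight: 0.1462 servings and 3.569 servings → $3.57.
So the least-cost plan costs $2.15.

$2.15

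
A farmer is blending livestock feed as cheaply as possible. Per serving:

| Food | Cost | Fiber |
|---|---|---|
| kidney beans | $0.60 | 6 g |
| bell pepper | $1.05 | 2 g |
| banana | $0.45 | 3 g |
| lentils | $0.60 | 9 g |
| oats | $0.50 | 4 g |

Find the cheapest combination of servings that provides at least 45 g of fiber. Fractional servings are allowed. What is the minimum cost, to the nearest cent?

Cost per g of fiber: lentils $0.0667, kidney beans $0.1000, oats $0.1250, banana $0.1500, bell pepper $0.5250.
With no serving limits, use only lentils: 45 g / 9 g = 5 servings × $0.60 = $3.00.

$3.00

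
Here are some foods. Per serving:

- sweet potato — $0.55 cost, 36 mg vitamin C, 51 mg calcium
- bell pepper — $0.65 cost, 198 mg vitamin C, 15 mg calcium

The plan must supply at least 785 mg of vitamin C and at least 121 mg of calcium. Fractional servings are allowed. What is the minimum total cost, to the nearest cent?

$3.13

sweet potato only: max(785/36, 121/51) = 21.81 servings → $11.99.
bell pepper only: max(785/198, 121/15) = 8.067 servings → $5.24.
sweet potato + bell pepper with both tight: 1.275 servings and 3.733 servings → $3.13.
Cheapest feasible corner: $3.13.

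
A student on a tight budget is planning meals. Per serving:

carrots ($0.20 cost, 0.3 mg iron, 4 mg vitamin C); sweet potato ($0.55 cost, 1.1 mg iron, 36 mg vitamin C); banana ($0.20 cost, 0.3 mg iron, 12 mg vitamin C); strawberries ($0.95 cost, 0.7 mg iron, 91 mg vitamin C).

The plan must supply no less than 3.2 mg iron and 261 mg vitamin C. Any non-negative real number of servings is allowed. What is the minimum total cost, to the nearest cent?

$2.98

A basic optimal solution has at most two foods positive. Try each food alone and each pair with both targets met exactly.
carrots only: max(3.2/0.3, 261/4) = 65.25 servings → $13.05.
sweet potato only: max(3.2/1.1, 261/36) = 7.25 servings → $3.99.
banana only: max(3.2/0.3, 261/12) = 21.75 servings → $4.35.
strawberries only: max(3.2/0.7, 261/91) = 4.571 servings → $4.34.
carrots + sweet potato with both targets exact would need a negative amount; discard.
carrots + banana with both targets exact would need a negative amount; discard.
carrots + strawberries with both tight: 4.429 servings and 2.673 servings → $3.43.
sweet potato + banana with both targets exact would need a negative amount; discard.
sweet potato + strawberries with both tight: 1.449 servings and 2.295 servings → $2.98.
banana + strawberries with both tight: 5.741 servings and 2.111 servings → $3.15.
So the least-cost plan costs $2.98.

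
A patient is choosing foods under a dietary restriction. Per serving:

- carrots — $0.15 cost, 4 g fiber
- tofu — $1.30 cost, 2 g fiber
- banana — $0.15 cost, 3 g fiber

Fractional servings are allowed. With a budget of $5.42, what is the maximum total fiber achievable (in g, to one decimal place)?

Fiber per dollar: carrots 26.67, banana 20, tofu 1.538.
With no serving limits, spend the whole cost allowance on carrots: $5.42 / $0.15 × 4 g = 144.5 g.

144.5 g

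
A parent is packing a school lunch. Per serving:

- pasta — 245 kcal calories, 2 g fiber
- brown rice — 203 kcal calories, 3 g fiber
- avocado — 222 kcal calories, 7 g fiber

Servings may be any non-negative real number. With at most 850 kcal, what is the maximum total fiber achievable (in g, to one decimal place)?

Fiber per kcal: avocado 0.03153, brown rice 0.01478, pasta 0.008163.
With no serving limits, spend the whole calories allowance on avocado: 850 kcal / 222 kcal × 7 g = 26.8 g.

26.8 g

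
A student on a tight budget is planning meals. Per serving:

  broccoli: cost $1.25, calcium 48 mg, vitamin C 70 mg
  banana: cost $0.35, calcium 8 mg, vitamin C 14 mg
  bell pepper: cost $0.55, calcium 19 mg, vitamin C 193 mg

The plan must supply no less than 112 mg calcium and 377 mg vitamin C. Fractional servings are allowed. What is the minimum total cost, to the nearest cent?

Check every corner: each single food scaled to meet both minima, and each pair solved so both constraints bind.
broccoli only: max(112/48, 377/70) = 5.386 servings → $6.73.
banana only: max(112/8, 377/14) = 26.93 servings → $9.43.
bell pepper only: max(112/19, 377/193) = 5.895 servings → $3.24.
broccoli + banana: the both-tight solution has a negative serving — not a feasible corner.
broccoli + bell pepper with both tight: 1.822 servings and 1.293 servings → $2.99.
banana + bell pepper with both tight: 11.31 servings and 1.133 servings → $4.58.
Cheapest feasible corner: $2.99.

$2.99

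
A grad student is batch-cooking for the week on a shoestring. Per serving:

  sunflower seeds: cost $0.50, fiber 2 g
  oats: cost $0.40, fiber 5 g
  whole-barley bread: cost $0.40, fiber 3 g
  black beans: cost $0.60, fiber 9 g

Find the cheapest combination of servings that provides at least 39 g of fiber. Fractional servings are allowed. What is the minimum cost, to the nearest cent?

Cost per g of fiber: black beans $0.0667, oats $0.0800, whole-barley bread $0.1333, sunflower seeds $0.2500.
With no serving limits, use only black beans: 39 g / 9 g = 4.333 servings × $0.60 = $2.60.

$2.60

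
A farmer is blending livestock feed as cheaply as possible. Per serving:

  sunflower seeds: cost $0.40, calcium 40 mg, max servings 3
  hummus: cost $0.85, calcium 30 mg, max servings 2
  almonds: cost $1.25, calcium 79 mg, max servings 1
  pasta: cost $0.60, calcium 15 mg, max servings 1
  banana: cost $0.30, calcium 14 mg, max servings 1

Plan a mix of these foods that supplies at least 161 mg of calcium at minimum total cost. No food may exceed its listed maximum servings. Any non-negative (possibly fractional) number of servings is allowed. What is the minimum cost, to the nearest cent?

Cost per mg of calcium: sunflower seeds $0.0100, almonds $0.0158, banana $0.0214, hummus $0.0283, pasta $0.0400.
Take 3 servings of sunflower seeds: +120.0 mg calcium for $1.20 (total $1.20, still need 41.0 mg).
Take 0.519 servings of almonds: +41.0 mg calcium for $0.65 (total $1.85, still need 0.0 mg).
Greedy by cheapest-per-mg is optimal for a single linear constraint, so the minimum cost is $1.85.

$1.85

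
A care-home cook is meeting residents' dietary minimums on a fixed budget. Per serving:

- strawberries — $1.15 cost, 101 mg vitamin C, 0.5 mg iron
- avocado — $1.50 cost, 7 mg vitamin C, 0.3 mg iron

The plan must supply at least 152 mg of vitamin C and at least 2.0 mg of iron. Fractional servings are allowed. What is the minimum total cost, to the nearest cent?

$4.60

Minimising a linear cost over {vitamin C ≥ 152, iron ≥ 2.0, servings ≥ 0} — the optimum is at a vertex, using one or two foods.
strawberries only: max(152/101, 2.0/0.5) = 4 servings → $4.60.
avocado only: max(152/7, 2.0/0.3) = 21.71 servings → $32.57.
strawberries + avocado with both tight: 1.179 servings and 4.701 servings → $8.41.
Cheapest feasible corner: $4.60.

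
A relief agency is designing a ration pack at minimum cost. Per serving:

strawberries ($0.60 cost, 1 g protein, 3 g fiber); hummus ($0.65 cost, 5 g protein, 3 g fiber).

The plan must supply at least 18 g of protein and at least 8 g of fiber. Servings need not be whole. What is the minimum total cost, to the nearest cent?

strawberries only: max(18/1, 8/3) = 18 servings → $10.80.
hummus only: max(18/5, 8/3) = 3.6 servings → $2.34.
strawberries + hummus with both targets exact would need a negative amount; discard.
The minimum over all feasible corners is $2.34.

$2.34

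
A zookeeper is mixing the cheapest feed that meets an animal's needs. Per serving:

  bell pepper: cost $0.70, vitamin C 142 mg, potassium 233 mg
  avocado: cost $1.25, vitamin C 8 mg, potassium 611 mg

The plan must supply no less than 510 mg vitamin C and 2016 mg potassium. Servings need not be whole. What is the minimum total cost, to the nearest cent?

A basic optimal solution has at most two foods positive. Try each food alone and each pair with both targets met exactly.
bell pepper only: max(510/142, 2016/233) = 8.652 servings → $6.06.
avocado only: max(510/8, 2016/611) = 63.75 servings → $79.69.
bell pepper + avocado with both tight: 3.48 servings and 1.972 servings → $4.90.
The minimum over all feasible corners is $4.90.

$4.90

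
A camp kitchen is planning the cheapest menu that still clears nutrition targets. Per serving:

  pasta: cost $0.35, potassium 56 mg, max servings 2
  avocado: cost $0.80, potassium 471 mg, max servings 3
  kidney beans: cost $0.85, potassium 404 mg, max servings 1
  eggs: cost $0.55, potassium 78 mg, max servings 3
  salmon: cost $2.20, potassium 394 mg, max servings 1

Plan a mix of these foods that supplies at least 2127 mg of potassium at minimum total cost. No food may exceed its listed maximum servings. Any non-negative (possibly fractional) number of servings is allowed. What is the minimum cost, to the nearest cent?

Cost per mg of potassium: avocado $0.0017, kidney beans $0.0021, salmon $0.0056, pasta $0.0063, eggs $0.0071.
Take 3 servings of avocado: +1413.0 mg potassium for $2.40 (total $2.40, still need 714.0 mg).
Take 1 serving of kidney beans: +404.0 mg potassium for $0.85 (total $3.25, still need 310.0 mg).
Take 0.7868 servings of salmon: +310.0 mg potassium for $1.73 (total $4.98, still need 0.0 mg).
Greedy by cheapest-per-mg is optimal for a single linear constraint, so the minimum cost is $4.98.

$4.98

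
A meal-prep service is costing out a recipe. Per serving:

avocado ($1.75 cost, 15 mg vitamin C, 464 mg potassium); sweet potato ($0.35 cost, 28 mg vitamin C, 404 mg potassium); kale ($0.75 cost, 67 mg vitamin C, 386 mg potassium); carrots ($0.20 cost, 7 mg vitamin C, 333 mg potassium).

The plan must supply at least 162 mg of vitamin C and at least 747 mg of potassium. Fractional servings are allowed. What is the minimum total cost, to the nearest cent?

Minimising a linear cost over {vitamin C ≥ 162, potassium ≥ 747, servings ≥ 0} — the optimum is at a vertex, using one or two foods.
avocado only: max(162/15, 747/464) = 10.8 servings → $18.90.
sweet potato only: max(162/28, 747/404) = 5.786 servings → $2.02.
kale only: max(162/67, 747/386) = 2.418 servings → $1.81.
carrots only: max(162/7, 747/333) = 23.14 servings → $4.63.
avocado + sweet potato with both targets exact would need a negative amount; discard.
avocado + kale: the both-tight solution has a negative serving — not a feasible corner.
avocado + carrots: the both-tight solution has a negative serving — not a feasible corner.
sweet potato + kale: the both-tight solution has a negative serving — not a feasible corner.
sweet potato + carrots: intersection lies outside the first quadrant.
kale + carrots: intersection lies outside the first quadrant.
So the least-cost plan costs $1.81.

$1.81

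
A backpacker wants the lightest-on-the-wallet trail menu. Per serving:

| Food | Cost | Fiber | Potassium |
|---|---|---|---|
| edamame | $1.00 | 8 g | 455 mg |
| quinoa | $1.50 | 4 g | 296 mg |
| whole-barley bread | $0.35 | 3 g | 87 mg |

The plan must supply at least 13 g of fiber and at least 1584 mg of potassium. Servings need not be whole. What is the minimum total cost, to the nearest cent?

An LP optimum is at a vertex; with two nutrient constraints at most two foods are used. Check each candidate.
edamame only: max(13/8, 1584/455) = 3.481 servings → $3.48.
quinoa only: max(13/4, 1584/296) = 5.351 servings → $8.03.
whole-barley bread only: max(13/3, 1584/87) = 18.21 servings → $6.37.
edamame + quinoa with both targets exact would need a negative amount; discard.
edamame + whole-barley bread: intersection lies outside the first quadrant.
quinoa + whole-barley bread: the both-tight solution has a negative serving — not a feasible corner.
So the least-cost plan costs $3.48.

$3.48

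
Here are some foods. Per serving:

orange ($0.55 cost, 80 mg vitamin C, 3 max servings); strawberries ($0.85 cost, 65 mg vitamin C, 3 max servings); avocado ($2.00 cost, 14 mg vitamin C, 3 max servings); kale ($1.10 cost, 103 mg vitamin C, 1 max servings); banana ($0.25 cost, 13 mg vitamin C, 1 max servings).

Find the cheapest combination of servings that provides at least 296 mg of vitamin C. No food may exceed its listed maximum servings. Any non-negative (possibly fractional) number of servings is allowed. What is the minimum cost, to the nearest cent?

$2.25

Cost per mg of vitamin C: orange $0.0069, kale $0.0107, strawberries $0.0131, banana $0.0192, avocado $0.1429.
Take 3 servings of orange: +240.0 mg vitamin C for $1.65 (total $1.65, still need 56.0 mg).
Take 0.5437 servings of kale: +56.0 mg vitamin C for $0.60 (total $2.25, still need 0.0 mg).
Greedy by cheapest-per-mg is optimal for a single linear constraint, so the minimum cost is $2.25.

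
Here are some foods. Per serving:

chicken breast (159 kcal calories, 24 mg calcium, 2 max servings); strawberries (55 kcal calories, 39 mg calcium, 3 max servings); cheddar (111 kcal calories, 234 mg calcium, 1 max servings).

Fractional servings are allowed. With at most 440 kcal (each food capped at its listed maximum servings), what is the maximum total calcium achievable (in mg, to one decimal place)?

375.8 mg

Calcium per kcal: cheddar 2.108, strawberries 0.7091, chicken breast 0.1509.
Take 1 serving of cheddar: uses 111 kcal, +234.0 mg calcium (running total 234.0 mg).
Take 3 servings of strawberries: uses 165 kcal, +117.0 mg calcium (running total 351.0 mg).
Take 1.031 servings of chicken breast: uses 164 kcal, +24.8 mg calcium (running total 375.8 mg).
Filling greedily by calcium-per-kcal is optimal for one linear limit, giving 375.8 mg.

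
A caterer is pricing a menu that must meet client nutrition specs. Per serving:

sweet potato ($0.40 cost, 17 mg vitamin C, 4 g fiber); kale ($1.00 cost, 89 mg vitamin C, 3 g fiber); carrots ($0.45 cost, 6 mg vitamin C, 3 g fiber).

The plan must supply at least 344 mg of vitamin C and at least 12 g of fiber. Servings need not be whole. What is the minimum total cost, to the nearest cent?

At the optimum either one food covers both requirements or two foods hit both targets exactly; no other combination can be cheaper.
sweet potato only: max(344/17, 12/4) = 20.24 servings → $8.09.
kale only: max(344/89, 12/3) = 4 servings → $4.00.
carrots only: max(344/6, 12/3) = 57.33 servings → $25.80.
sweet potato + kale with both tight: 0.118 servings and 3.843 servings → $3.89.
sweet potato + carrots: the both-tight solution has a negative serving — not a feasible corner.
kale + carrots with both tight: 3.855 servings and 0.1446 servings → $3.92.
So the least-cost plan costs $3.89.

$3.89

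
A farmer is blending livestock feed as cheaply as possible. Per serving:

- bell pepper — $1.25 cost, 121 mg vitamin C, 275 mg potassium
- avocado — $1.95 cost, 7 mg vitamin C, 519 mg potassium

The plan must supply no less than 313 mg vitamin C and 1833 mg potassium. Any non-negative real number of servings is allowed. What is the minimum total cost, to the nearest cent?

$7.42

The cheapest plan sits at a corner of the feasible region — with two constraints it uses at most two foods.
bell pepper only: max(313/121, 1833/275) = 6.665 servings → $8.33.
avocado only: max(313/7, 1833/519) = 44.71 servings → $87.19.
bell pepper + avocado with both tight: 2.458 servings and 2.229 servings → $7.42.
So the least-cost plan costs $7.42.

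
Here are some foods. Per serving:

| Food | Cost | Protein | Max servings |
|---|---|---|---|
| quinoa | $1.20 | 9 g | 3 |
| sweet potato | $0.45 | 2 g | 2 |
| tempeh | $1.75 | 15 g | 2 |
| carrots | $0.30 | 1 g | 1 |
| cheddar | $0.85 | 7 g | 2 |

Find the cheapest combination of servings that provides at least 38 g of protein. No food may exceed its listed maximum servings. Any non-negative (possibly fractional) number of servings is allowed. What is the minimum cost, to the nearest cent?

Cost per g of protein: tempeh $0.1167, cheddar $0.1214, quinoa $0.1333, sweet potato $0.2250, carrots $0.3000.
Take 2 servings of tempeh: +30.0 g protein for $3.50 (total $3.50, still need 8.0 g).
Take 1.143 servings of cheddar: +8.0 g protein for $0.97 (total $4.47, still need 0.0 g).
Filling from the cheapest source first is optimal under one linear minimum: $4.47.

$4.47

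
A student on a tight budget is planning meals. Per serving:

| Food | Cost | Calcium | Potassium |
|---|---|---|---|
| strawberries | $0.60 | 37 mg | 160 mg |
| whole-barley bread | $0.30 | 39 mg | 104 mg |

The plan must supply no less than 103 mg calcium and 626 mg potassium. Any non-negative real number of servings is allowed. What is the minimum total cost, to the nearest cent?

$1.81

Check every corner: each single food scaled to meet both minima, and each pair solved so both constraints bind.
strawberries only: max(103/37, 626/160) = 3.913 servings → $2.35.
whole-barley bread only: max(103/39, 626/104) = 6.019 servings → $1.81.
strawberries + whole-barley bread: the both-tight solution has a negative serving — not a feasible corner.
The minimum over all feasible corners is $1.81.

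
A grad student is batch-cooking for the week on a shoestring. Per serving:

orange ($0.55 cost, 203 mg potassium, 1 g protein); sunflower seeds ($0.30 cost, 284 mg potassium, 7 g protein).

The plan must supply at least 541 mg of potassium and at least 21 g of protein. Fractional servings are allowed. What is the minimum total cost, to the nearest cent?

orange only: max(541/203, 21/1) = 21 servings → $11.55.
sunflower seeds only: max(541/284, 21/7) = 3 servings → $0.90.
orange + sunflower seeds: intersection lies outside the first quadrant.
The minimum over all feasible corners is $0.90.

$0.90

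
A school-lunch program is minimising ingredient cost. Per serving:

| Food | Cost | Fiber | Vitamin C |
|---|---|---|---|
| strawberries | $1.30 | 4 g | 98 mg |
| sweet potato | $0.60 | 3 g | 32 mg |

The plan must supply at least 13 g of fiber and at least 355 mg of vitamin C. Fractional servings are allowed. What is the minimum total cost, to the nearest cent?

$4.71

At the optimum either one food covers both requirements or two foods hit both targets exactly; no other combination can be cheaper.
strawberries only: max(13/4, 355/98) = 3.622 servings → $4.71.
sweet potato only: max(13/3, 355/32) = 11.09 servings → $6.66.
strawberries + sweet potato with both targets exact would need a negative amount; discard.
The minimum over all feasible corners is $4.71.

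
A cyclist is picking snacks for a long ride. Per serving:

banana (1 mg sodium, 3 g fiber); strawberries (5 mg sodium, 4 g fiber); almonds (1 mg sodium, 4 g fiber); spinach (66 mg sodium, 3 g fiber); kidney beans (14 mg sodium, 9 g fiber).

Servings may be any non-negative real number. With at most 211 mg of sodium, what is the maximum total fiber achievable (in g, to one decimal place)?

844.0 g

Fiber per mg sodium: almonds 4, banana 3, strawberries 0.8, kidney beans 0.6429, spinach 0.04545.
With no serving limits, spend the whole sodium allowance on almonds: 211 mg / 1 mg × 4 g = 844.0 g.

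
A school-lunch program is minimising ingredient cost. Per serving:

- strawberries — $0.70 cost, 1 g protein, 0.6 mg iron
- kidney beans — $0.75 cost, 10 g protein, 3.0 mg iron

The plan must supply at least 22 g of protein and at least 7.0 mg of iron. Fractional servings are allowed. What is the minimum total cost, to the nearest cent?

At the optimum either one food covers both requirements or two foods hit both targets exactly; no other combination can be cheaper.
strawberries only: max(22/1, 7.0/0.6) = 22 servings → $15.40.
kidney beans only: max(22/10, 7.0/3.0) = 2.333 servings → $1.75.
strawberries + kidney beans with both tight: 1.333 servings and 2.067 servings → $2.48.
So the least-cost plan costs $1.75.

$1.75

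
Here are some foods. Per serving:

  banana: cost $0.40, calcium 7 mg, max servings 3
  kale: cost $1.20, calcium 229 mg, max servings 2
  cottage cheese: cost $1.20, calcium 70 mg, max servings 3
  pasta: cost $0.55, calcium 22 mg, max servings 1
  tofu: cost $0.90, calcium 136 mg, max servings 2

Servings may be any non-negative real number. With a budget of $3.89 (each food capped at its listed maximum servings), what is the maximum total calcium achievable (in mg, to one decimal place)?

Calcium per dollar: kale 190.8, tofu 151.1, cottage cheese 58.33, pasta 40, banana 17.5.
Take 2 servings of kale: spends $2.40, +458.0 mg calcium (running total 458.0 mg).
Take 1.656 servings of tofu: spends $1.49, +225.2 mg calcium (running total 683.2 mg).
Filling greedily by calcium-per-dollar is optimal for one linear limit, giving 683.2 mg.

683.2 mg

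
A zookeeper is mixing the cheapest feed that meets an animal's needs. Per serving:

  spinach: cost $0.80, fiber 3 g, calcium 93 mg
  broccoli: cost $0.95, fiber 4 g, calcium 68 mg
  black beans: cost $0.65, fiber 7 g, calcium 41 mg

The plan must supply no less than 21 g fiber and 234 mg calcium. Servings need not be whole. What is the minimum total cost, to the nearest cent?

$2.72

For a min-cost LP with two ≥-constraints, a basic feasible solution has at most two positive variables.
spinach only: max(21/3, 234/93) = 7 servings → $5.60.
broccoli only: max(21/4, 234/68) = 5.25 servings → $4.99.
black beans only: max(21/7, 234/41) = 5.707 servings → $3.71.
spinach + broccoli with both targets exact would need a negative amount; discard.
spinach + black beans with both tight: 1.472 servings and 2.369 servings → $2.72.
broccoli + black beans with both tight: 2.49 servings and 1.577 servings → $3.39.
Cheapest feasible corner: $2.72.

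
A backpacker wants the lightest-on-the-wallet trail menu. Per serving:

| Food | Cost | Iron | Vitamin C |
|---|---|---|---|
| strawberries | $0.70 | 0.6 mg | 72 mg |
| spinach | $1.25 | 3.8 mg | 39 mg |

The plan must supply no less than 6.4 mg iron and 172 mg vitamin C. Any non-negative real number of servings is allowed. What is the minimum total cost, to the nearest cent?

$2.92

At the optimum either one food covers both requirements or two foods hit both targets exactly; no other combination can be cheaper.
strawberries only: max(6.4/0.6, 172/72) = 10.67 servings → $7.47.
spinach only: max(6.4/3.8, 172/39) = 4.41 servings → $5.51.
strawberries + spinach with both tight: 1.615 servings and 1.429 servings → $2.92.
The minimum over all feasible corners is $2.92.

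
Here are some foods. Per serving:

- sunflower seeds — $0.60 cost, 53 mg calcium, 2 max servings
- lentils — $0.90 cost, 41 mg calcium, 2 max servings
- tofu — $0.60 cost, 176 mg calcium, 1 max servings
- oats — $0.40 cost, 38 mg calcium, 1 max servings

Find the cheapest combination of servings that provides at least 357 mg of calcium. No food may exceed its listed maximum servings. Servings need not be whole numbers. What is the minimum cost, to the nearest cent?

Cost per mg of calcium: tofu $0.0034, oats $0.0105, sunflower seeds $0.0113, lentils $0.0220.
Take 1 serving of tofu: +176.0 mg calcium for $0.60 (total $0.60, still need 181.0 mg).
Take 1 serving of oats: +38.0 mg calcium for $0.40 (total $1.00, still need 143.0 mg).
Take 2 servings of sunflower seeds: +106.0 mg calcium for $1.20 (total $2.20, still need 37.0 mg).
Take 0.9024 servings of lentils: +37.0 mg calcium for $0.81 (total $3.01, still need 0.0 mg).
Filling from the cheapest source first is optimal under one linear minimum: $3.01.

$3.01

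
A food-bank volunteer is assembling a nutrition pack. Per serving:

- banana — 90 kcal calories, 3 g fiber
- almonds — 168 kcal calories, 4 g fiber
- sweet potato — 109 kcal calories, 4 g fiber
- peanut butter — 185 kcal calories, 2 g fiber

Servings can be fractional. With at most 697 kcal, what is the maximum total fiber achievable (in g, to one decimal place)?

25.6 g

Fiber per kcal: sweet potato 0.0367, banana 0.03333, almonds 0.02381, peanut butter 0.01081.
With no serving limits, spend the whole calories allowance on sweet potato: 697 kcal / 109 kcal × 4 g = 25.6 g.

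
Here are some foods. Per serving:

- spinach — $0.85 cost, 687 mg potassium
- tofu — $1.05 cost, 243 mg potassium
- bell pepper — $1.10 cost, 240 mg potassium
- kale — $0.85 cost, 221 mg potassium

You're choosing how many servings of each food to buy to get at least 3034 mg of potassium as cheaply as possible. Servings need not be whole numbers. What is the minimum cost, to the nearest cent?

Cost per mg of potassium: spinach $0.0012, kale $0.0038, tofu $0.0043, bell pepper $0.0046.
With no serving limits, use only spinach: 3034 mg / 687 mg = 4.416 servings × $0.85 = $3.75.

$3.75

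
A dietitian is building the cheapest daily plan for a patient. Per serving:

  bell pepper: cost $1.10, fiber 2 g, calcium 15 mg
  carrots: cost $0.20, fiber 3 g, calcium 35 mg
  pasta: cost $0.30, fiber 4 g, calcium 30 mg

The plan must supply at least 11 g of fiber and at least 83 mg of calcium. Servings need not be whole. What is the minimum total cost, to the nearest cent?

An LP optimum is at a vertex; with two nutrient constraints at most two foods are used. Check each candidate.
bell pepper only: max(11/2, 83/15) = 5.533 servings → $6.09.
carrots only: max(11/3, 83/35) = 3.667 servings → $0.73.
pasta only: max(11/4, 83/30) = 2.767 servings → $0.83.
bell pepper + carrots with both tight: 5.44 servings and 0.04 servings → $5.99.
bell pepper + pasta (both tight): parallel constraints — no distinct corner.
carrots + pasta with both tight: 0.04 servings and 2.72 servings → $0.82.
The minimum over all feasible corners is $0.73.

$0.73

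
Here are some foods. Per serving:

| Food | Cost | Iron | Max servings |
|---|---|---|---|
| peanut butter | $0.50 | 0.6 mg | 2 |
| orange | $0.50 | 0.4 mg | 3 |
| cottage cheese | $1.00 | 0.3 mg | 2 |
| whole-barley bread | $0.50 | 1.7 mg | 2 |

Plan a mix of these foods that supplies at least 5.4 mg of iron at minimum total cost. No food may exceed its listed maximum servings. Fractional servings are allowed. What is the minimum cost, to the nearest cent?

Cost per mg of iron: whole-barley bread $0.2941, peanut butter $0.8333, orange $1.2500, cottage cheese $3.3333.
Take 2 servings of whole-barley bread: +3.4 mg iron for $1.00 (total $1.00, still need 2.0 mg).
Take 2 servings of peanut butter: +1.2 mg iron for $1.00 (total $2.00, still need 0.8 mg).
Take 2 servings of orange: +0.8 mg iron for $1.00 (total $3.00, still need 0.0 mg).
Greedy by cheapest-per-mg is optimal for a single linear constraint, so the minimum cost is $3.00.

$3.00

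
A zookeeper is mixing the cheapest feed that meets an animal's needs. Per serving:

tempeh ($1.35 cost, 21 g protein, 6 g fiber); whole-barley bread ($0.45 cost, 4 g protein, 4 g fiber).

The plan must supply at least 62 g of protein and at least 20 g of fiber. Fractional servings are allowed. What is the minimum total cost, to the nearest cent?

$4.14

Two binding constraints pin down two serving amounts, so the optimal mix uses at most two foods. The candidates are each food alone (scaled to the tighter of protein/fiber) and each pair with both constraints tight.
tempeh only: max(62/21, 20/6) = 3.333 servings → $4.50.
whole-barley bread only: max(62/4, 20/4) = 15.5 servings → $6.97.
tempeh + whole-barley bread with both tight: 2.8 servings and 0.8 servings → $4.14.
So the least-cost plan costs $4.14.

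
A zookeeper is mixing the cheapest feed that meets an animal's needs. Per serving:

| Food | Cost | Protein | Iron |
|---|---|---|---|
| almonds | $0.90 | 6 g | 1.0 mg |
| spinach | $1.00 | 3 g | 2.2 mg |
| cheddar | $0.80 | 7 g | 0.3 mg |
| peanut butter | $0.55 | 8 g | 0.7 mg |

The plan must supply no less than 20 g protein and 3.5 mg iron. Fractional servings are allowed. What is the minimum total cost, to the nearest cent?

$2.09

A basic optimal solution has at most two foods positive. Try each food alone and each pair with both targets met exactly.
almonds only: max(20/6, 3.5/1.0) = 3.5 servings → $3.15.
spinach only: max(20/3, 3.5/2.2) = 6.667 servings → $6.67.
cheddar only: max(20/7, 3.5/0.3) = 11.67 servings → $9.33.
peanut butter only: max(20/8, 3.5/0.7) = 5 servings → $2.75.
almonds + spinach with both tight: 3.284 servings and 0.09804 servings → $3.05.
almonds + cheddar: intersection lies outside the first quadrant.
almonds + peanut butter with both targets exact would need a negative amount; discard.
spinach + cheddar with both tight: 1.276 servings and 2.31 servings → $3.12.
spinach + peanut butter with both tight: 0.9032 servings and 2.161 servings → $2.09.
cheddar + peanut butter: the both-tight solution has a negative serving — not a feasible corner.
Cheapest feasible corner: $2.09.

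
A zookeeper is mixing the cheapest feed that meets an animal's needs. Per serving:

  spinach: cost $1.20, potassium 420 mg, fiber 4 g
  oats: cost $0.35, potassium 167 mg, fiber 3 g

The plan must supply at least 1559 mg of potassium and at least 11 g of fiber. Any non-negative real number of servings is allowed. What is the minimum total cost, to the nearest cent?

Two binding constraints pin down two serving amounts, so the optimal mix uses at most two foods. The candidates are each food alone (scaled to the tighter of potassium/fiber) and each pair with both constraints tight.
spinach only: max(1559/420, 11/4) = 3.712 servings → $4.45.
oats only: max(1559/167, 11/3) = 9.335 servings → $3.27.
spinach + oats: the both-tight solution has a negative serving — not a feasible corner.
The minimum over all feasible corners is $3.27.

$3.27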